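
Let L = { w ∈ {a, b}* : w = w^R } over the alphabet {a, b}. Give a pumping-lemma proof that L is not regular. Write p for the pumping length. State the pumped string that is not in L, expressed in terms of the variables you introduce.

a^{p+k} b a^p

Toward a contradiction, assume L is regular with pumping length p.
Take w = a^p b a^p, a palindrome of length 2p+1 ≥ p.
The pumping lemma gives a decomposition w = xyz where |xy| ≤ p and y is nonempty.
Because |xy| ≤ p and w begins with p copies of a, we have y = a^k with 1 ≤ k ≤ p.
Pump with i = 2: xy^2z = a^{p+k} b a^p. Its reverse is a^p b a^{p+k}, which differs from xy^2z since k ≥ 1. So xy^2z is not a palindrome and xy^2z ∉ L.
This is a contradiction; hence L is not regular.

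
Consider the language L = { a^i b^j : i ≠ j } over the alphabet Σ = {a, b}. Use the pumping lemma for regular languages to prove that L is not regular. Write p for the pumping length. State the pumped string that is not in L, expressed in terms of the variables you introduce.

a^{p+p!} b^{p+p!}

Assume L is regular. Let p be the pumping length given by the pumping lemma.
Choose w = a^p b^{p+p!}. Since p ≠ p+p!, w ∈ L; and |w| ≥ p.
By the pumping lemma, w = xyz with |xy| ≤ p and |y| > 0.
Because |xy| ≤ p and w begins with p copies of a, we have y = a^k with 1 ≤ k ≤ p.
Since 1 ≤ k ≤ p, k divides p!; set t = 1 + p!/k. Then xy^t z has p + (p!/k)·k = p + p! copies of a. Now the a-count equals the b-count, so i ≠ j fails. So xy^t z = a^{p+p!} b^{p+p!} ∉ L.
This contradicts the pumping lemma, so L is not regular.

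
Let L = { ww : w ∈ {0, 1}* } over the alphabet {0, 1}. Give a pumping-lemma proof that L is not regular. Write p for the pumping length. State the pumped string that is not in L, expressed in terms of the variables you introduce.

Suppose for contradiction that L is regular, and let p be the pumping length.
Take w = 0^p 1^p 0^p 1^p = uu where u = 0^p1^p; then w ∈ L and |w| = 4p ≥ p.
By the pumping lemma, w = xyz with |xy| ≤ p and |y| ≥ 1.
Because |xy| ≤ p and w begins with p copies of 0, we have y = 0^k with 1 ≤ k ≤ p.
Pump with i = 2: xy^2z = 0^{p+k} 1^p 0^p 1^p, of length 4p+k. Suppose this equals vv. The string starts with 0 and ends with 1, so v does too; thus the boundary between the two copies of v is a 1→0 transition. There is exactly one such transition, at position 2p+k, so |v| = 2p+k and |vv| = 4p+2k ≠ 4p+k since k ≥ 1. So xy^2z ∉ L.
This contradicts the pumping lemma, so L is not regular.

0^{p+k} 1^p 0^p 1^p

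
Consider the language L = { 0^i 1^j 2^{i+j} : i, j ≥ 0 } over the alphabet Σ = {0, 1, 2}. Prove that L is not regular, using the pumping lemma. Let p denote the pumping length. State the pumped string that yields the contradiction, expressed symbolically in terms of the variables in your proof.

0^{p+k} 1^p 2^{2p}

Toward a contradiction, assume L is regular with pumping length p.
Take w = 0^p 1^p 2^{2p} ∈ L (with i=j=p, i+j=2p), |w| = 4p ≥ p.
By the pumping lemma, w = xyz with |xy| ≤ p and |y| > 0.
Because |xy| ≤ p and w begins with p copies of 0, we have y = 0^k with 1 ≤ k ≤ p.
Consider xy^2z = 0^{p+k} 1^p 2^{2p}. Now the 0- and 1-counts sum to 2p+k, but the 2-count is 2p ≠ 2p+k. So xy^2z ∉ L.
This is a contradiction; hence L is not regular.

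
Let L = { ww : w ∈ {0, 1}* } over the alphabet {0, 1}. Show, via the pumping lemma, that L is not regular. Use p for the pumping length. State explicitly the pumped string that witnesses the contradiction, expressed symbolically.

Assume L is regular. Let p be the pumping length given by the pumping lemma.
Take w = 0^p 1^p 0^p 1^p = uu where u = 0^p1^p; then w ∈ L and |w| = 4p ≥ p.
Write w = xyz as guaranteed by the lemma, with |xy| ≤ p and y is nonempty.
Since the first p symbols of w are all 0's and |xy| ≤ p, y lies entirely in the leading 0-block: y = 0^k for some k with 1 ≤ k ≤ p.
Pump with i = 2: xy^2z = 0^{p+k} 1^p 0^p 1^p, of length 4p+k. Suppose this equals vv. The string starts with 0 and ends with 1, so v does too; thus the boundary between the two copies of v is a 1→0 transition. There is exactly one such transition, at position 2p+k, so |v| = 2p+k and |vv| = 4p+2k ≠ 4p+k since k ≥ 1. So xy^2z ∉ L.
This contradicts the pumping lemma, so L is not regular.

0^{p+k} 1^p 0^p 1^p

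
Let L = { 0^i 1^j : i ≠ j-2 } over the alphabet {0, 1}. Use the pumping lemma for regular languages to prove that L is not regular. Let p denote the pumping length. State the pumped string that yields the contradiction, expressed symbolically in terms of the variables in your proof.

0^{p+p!} 1^{p+p!+2}

Assume L is regular; let p be its pumping constant.
Choose w = 0^p 1^{p+p!+2}. Since p ≠ (p+p!+2)-2 = p+p!, w ∈ L; and |w| ≥ p.
By the pumping lemma, w = xyz with |xy| ≤ p and |y| ≥ 1.
Because |xy| ≤ p and w begins with p copies of 0, we have y = 0^k with 1 ≤ k ≤ p.
Since 1 ≤ k ≤ p, k divides p!; set t = 1 + p!/k. Then xy^t z has p + (p!/k)·k = p + p! copies of 0. Now the 0-count is p+p! and (1-count)-2 = (p+p!+2)-2 = p+p!, so i ≠ j-2 fails. So xy^t z = 0^{p+p!} 1^{p+p!+2} ∉ L.
Contradiction. Therefore L is not regular.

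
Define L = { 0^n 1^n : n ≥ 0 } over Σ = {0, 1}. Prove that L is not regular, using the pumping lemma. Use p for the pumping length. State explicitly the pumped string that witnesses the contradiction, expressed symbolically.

Assume L is regular. Let p be the pumping length given by the pumping lemma.
Choose w = 0^p 1^p, which is in L with |w| = 2p ≥ p.
Write w = xyz as guaranteed by the lemma, with |xy| ≤ p and y is nonempty.
Since the first p symbols of w are all 0's and |xy| ≤ p, y lies entirely in the leading 0-block: y = 0^k for some k with 1 ≤ k ≤ p.
Pump with i = 2: xy^2z = 0^{p+k} 1^p. For this to lie in L we would need p = p+k, which forces k = 0. But k ≥ 1, so xy^2z ∉ L.
Contradiction. Therefore L is not regular.

0^{p+k} 1^p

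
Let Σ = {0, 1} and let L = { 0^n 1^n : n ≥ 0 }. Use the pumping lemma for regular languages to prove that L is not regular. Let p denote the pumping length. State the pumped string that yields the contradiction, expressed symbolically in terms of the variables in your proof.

Suppose for contradiction that L is regular, and let p be the pumping length.
Let w = 0^p 1^p ∈ L; note |w| = 2p ≥ p.
Write w = xyz as guaranteed by the lemma, with |xy| ≤ p and y is nonempty.
Because |xy| ≤ p and w begins with p copies of 0, we have y = 0^k with 1 ≤ k ≤ p.
Pump with i = 2: xy^2z = 0^{p+k} 1^p. For this to lie in L we would need p = p+k, which forces k = 0. But k ≥ 1, so xy^2z ∉ L.
This contradicts the pumping lemma, so L is not regular.

0^{p+k} 1^p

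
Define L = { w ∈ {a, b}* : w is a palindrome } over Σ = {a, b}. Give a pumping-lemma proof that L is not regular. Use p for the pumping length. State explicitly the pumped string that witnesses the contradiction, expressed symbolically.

Assume L is regular. Let p be the pumping length given by the pumping lemma.
Take w = a^p b a^p, a palindrome of length 2p+1 ≥ p.
The pumping lemma gives a decomposition w = xyz where |xy| ≤ p and |y| > 0.
Since the first p symbols of w are all a's and |xy| ≤ p, y lies entirely in the leading a-block: y = a^k for some k with 1 ≤ k ≤ p.
Pump with i = 2: xy^2z = a^{p+k} b a^p. Its reverse is a^p b a^{p+k}, which differs from xy^2z since k ≥ 1. So xy^2z is not a palindrome and xy^2z ∉ L.
This contradicts the pumping lemma, so L is not regular.

a^{p+k} b a^p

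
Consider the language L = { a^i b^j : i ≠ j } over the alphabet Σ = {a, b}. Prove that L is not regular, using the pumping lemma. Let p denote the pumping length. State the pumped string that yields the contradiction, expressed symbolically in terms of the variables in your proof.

Suppose for contradiction that L is regular, and let p be the pumping length.
Choose w = a^p b^{p+p!}. Since p ≠ p+p!, w ∈ L; and |w| ≥ p.
By the pumping lemma, w = xyz with |xy| ≤ p and y is nonempty.
Because |xy| ≤ p and w begins with p copies of a, we have y = a^k with 1 ≤ k ≤ p.
Since 1 ≤ k ≤ p, k divides p!; set t = 1 + p!/k. Then xy^t z has p + (p!/k)·k = p + p! copies of a. Now the a-count equals the b-count, so i ≠ j fails. So xy^t z = a^{p+p!} b^{p+p!} ∉ L.
Contradiction. Therefore L is not regular.

a^{p+p!} b^{p+p!}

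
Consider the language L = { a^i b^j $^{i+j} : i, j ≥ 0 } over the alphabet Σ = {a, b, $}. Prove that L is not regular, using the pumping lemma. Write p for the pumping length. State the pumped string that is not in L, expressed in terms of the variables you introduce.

a^{p+k} b^p $^{2p}

Assume L is regular; let p be its pumping constant.
Take w = a^p b^p $^{2p} ∈ L (with i=j=p, i+j=2p), |w| = 4p ≥ p.
By the pumping lemma, w = xyz with |xy| ≤ p and |y| > 0.
Since the first p symbols of w are all a's and |xy| ≤ p, y lies entirely in the leading a-block: y = a^k for some k with 1 ≤ k ≤ p.
Consider xy^2z = a^{p+k} b^p $^{2p}. Now the a- and b-counts sum to 2p+k, but the $-count is 2p ≠ 2p+k. So xy^2z ∉ L.
This is a contradiction; hence L is not regular.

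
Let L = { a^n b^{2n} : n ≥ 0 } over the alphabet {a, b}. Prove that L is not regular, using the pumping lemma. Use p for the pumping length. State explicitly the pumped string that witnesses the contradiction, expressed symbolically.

Suppose for contradiction that L is regular, and let p be the pumping length.
Let w = a^p b^{2p} ∈ L; note |w| = 3p ≥ p.
By the pumping lemma, w = xyz with |xy| ≤ p and |y| ≥ 1.
The first p characters of w are a's, so xy (and hence y) consists only of a's. Write y = a^k, 1 ≤ k ≤ p.
Pump with i = 2: xy^2z = a^{p+k} b^{2p}. For this to lie in L we would need 2p = 2(p+k), which forces k = 0. But k ≥ 1, so xy^2z ∉ L.
Contradiction. Therefore L is not regular.

a^{p+k} b^{2p}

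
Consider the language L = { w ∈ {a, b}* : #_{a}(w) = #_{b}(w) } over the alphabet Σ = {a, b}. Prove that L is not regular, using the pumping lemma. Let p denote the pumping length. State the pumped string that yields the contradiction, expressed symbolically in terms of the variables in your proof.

Suppose for contradiction that L is regular, and let p be the pumping length.
Choose w = a^p b^p ∈ L with |w| = 2p ≥ p.
By the pumping lemma, w = xyz with |xy| ≤ p and y is nonempty.
Since the first p symbols of w are all a's and |xy| ≤ p, y lies entirely in the leading a-block: y = a^k for some k with 1 ≤ k ≤ p.
Pump with i = 2: xy^2z = a^{p+k} b^p has p+k occurrences of a but only p of b. Since k ≥ 1 the counts differ, so xy^2z ∉ L.
This is a contradiction; hence L is not regular.

a^{p+k} b^p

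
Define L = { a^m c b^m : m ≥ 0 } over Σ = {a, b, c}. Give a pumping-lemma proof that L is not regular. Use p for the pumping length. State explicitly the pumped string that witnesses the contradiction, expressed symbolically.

Assume L is regular; let p be its pumping constant.
Take w = a^p c b^p ∈ L with |w| = 2p+1 ≥ p.
The pumping lemma gives a decomposition w = xyz where |xy| ≤ p and |y| ≥ 1.
Since the first p symbols of w are all a's and |xy| ≤ p, y lies entirely in the leading a-block: y = a^k for some k with 1 ≤ k ≤ p.
Pump with i = 2: xy^2z = a^{p+k} c b^p, which would require p+k = p. But k ≥ 1, so xy^2z ∉ L.
This is a contradiction; hence L is not regular.

a^{p+k} c b^p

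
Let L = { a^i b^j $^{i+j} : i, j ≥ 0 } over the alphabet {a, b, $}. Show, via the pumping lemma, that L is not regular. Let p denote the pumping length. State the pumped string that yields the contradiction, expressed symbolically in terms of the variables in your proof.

Suppose for contradiction that L is regular, and let p be the pumping length.
Take w = a^p b^p $^{2p} ∈ L (with i=j=p, i+j=2p), |w| = 4p ≥ p.
The pumping lemma gives a decomposition w = xyz where |xy| ≤ p and |y| > 0.
Because |xy| ≤ p and w begins with p copies of a, we have y = a^k with 1 ≤ k ≤ p.
Consider xy^2z = a^{p+k} b^p $^{2p}. Now the a- and b-counts sum to 2p+k, but the $-count is 2p ≠ 2p+k. So xy^2z ∉ L.
Contradiction. Therefore L is not regular.

a^{p+k} b^p $^{2p}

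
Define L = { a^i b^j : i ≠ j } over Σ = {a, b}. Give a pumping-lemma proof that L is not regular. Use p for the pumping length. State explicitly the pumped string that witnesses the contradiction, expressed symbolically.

a^{p+p!} b^{p+p!}

Assume L is regular; let p be its pumping constant.
Choose w = a^p b^{p+p!}. Since p ≠ p+p!, w ∈ L; and |w| ≥ p.
The pumping lemma gives a decomposition w = xyz where |xy| ≤ p and y is nonempty.
Because |xy| ≤ p and w begins with p copies of a, we have y = a^k with 1 ≤ k ≤ p.
Since 1 ≤ k ≤ p, k divides p!; set t = 1 + p!/k. Then xy^t z has p + (p!/k)·k = p + p! copies of a. Now the a-count equals the b-count, so i ≠ j fails. So xy^t z = a^{p+p!} b^{p+p!} ∉ L.
Contradiction. Therefore L is not regular.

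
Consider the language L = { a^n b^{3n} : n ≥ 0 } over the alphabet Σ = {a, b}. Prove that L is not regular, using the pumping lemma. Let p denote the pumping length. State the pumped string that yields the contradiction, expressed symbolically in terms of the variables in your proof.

a^{p+k} b^{3p}

Assume L is regular; let p be its pumping constant.
Let w = a^p b^{3p} ∈ L; note |w| = 4p ≥ p.
By the pumping lemma, w = xyz with |xy| ≤ p and y is nonempty.
Because |xy| ≤ p and w begins with p copies of a, we have y = a^k with 1 ≤ k ≤ p.
Pump with i = 2: xy^2z = a^{p+k} b^{3p}. For this to lie in L we would need 3p = 3(p+k), which forces k = 0. But k ≥ 1, so xy^2z ∉ L.
Contradiction. Therefore L is not regular.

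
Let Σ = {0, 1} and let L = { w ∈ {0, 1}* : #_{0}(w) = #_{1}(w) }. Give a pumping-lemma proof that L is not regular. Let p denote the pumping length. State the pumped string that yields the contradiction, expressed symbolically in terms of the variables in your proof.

Suppose for contradiction that L is regular, and let p be the pumping length.
Choose w = 0^p 1^p ∈ L with |w| = 2p ≥ p.
The pumping lemma gives a decomposition w = xyz where |xy| ≤ p and y is nonempty.
The first p characters of w are 0's, so xy (and hence y) consists only of 0's. Write y = 0^k, 1 ≤ k ≤ p.
Pump with i = 2: xy^2z = 0^{p+k} 1^p has p+k occurrences of 0 but only p of 1. Since k ≥ 1 the counts differ, so xy^2z ∉ L.
This is a contradiction; hence L is not regular.

0^{p+k} 1^p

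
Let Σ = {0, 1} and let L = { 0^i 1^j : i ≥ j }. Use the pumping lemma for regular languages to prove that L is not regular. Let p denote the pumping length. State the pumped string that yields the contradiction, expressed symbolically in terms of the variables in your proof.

Suppose for contradiction that L is regular, and let p be the pumping length.
Choose w = 0^p 1^p ∈ L, with |w| = 2p ≥ p.
The pumping lemma gives a decomposition w = xyz where |xy| ≤ p and |y| ≥ 1.
The first p characters of w are 0's, so xy (and hence y) consists only of 0's. Write y = 0^k, 1 ≤ k ≤ p.
Consider xy^0z = xz = 0^{p-k} 1^p. Since k ≥ 1, the 0-count p-k is less than p, so i ≥ j fails; thus xz ∉ L.
This is a contradiction; hence L is not regular.

0^{p-k} 1^p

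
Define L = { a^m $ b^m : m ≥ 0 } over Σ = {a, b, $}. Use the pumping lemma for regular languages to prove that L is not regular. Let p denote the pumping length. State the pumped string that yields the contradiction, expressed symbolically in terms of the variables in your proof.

Suppose for contradiction that L is regular, and let p be the pumping length.
Take w = a^p $ b^p ∈ L with |w| = 2p+1 ≥ p.
The pumping lemma gives a decomposition w = xyz where |xy| ≤ p and |y| > 0.
Because |xy| ≤ p and w begins with p copies of a, we have y = a^k with 1 ≤ k ≤ p.
Pump with i = 2: xy^2z = a^{p+k} $ b^p, which would require p+k = p. But k ≥ 1, so xy^2z ∉ L.
This is a contradiction; hence L is not regular.

a^{p+k} $ b^p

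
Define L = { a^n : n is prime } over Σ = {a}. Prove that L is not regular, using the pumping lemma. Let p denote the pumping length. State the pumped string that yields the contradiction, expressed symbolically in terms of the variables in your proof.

a^{q(1+k)}

Toward a contradiction, assume L is regular with pumping length p.
Let q be a prime with q ≥ p+2 (infinitely many primes exist), and take w = a^q ∈ L with |w| = q ≥ p.
The pumping lemma gives a decomposition w = xyz where |xy| ≤ p and |y| > 0.
Then y = a^k for some k with 1 ≤ k ≤ p.
Since 1 ≤ k ≤ p, |xz| = q-k. Pump with i = q+1: |xy^{q+1}z| = (q-k)+(q+1)k = q+qk = q(1+k), which is composite (both factors ≥ 2). So xy^{q+1}z = a^{q(1+k)} ∉ L.
This is a contradiction; hence L is not regular.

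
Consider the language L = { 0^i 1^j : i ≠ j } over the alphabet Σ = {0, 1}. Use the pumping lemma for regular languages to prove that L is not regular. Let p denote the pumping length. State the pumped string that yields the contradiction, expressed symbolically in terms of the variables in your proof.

Toward a contradiction, assume L is regular with pumping length p.
Choose w = 0^p 1^{p+p!}. Since p ≠ p+p!, w ∈ L; and |w| ≥ p.
By the pumping lemma, w = xyz with |xy| ≤ p and |y| ≥ 1.
The first p characters of w are 0's, so xy (and hence y) consists only of 0's. Write y = 0^k, 1 ≤ k ≤ p.
Since 1 ≤ k ≤ p, k divides p!; set t = 1 + p!/k. Then xy^t z has p + (p!/k)·k = p + p! copies of 0. Now the 0-count equals the 1-count, so i ≠ j fails. So xy^t z = 0^{p+p!} 1^{p+p!} ∉ L.
Contradiction. Therefore L is not regular.

0^{p+p!} 1^{p+p!}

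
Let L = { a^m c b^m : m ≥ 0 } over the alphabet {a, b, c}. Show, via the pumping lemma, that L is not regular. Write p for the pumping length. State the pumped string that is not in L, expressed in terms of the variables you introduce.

a^{p+k} c b^p

Suppose for contradiction that L is regular, and let p be the pumping length.
Take w = a^p c b^p ∈ L with |w| = 2p+1 ≥ p.
By the pumping lemma, w = xyz with |xy| ≤ p and |y| > 0.
The first p characters of w are a's, so xy (and hence y) consists only of a's. Write y = a^k, 1 ≤ k ≤ p.
Pump with i = 2: xy^2z = a^{p+k} c b^p, which would require p+k = p. But k ≥ 1, so xy^2z ∉ L.
Contradiction. Therefore L is not regular.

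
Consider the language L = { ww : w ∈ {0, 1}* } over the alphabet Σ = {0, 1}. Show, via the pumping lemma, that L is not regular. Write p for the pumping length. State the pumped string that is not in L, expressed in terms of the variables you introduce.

Assume L is regular. Let p be the pumping length given by the pumping lemma.
Take w = 0^p 1^p 0^p 1^p = uu where u = 0^p1^p; then w ∈ L and |w| = 4p ≥ p.
By the pumping lemma, w = xyz with |xy| ≤ p and y is nonempty.
The first p characters of w are 0's, so xy (and hence y) consists only of 0's. Write y = 0^k, 1 ≤ k ≤ p.
Pump with i = 2: xy^2z = 0^{p+k} 1^p 0^p 1^p, of length 4p+k. Suppose this equals vv. The string starts with 0 and ends with 1, so v does too; thus the boundary between the two copies of v is a 1→0 transition. There is exactly one such transition, at position 2p+k, so |v| = 2p+k and |vv| = 4p+2k ≠ 4p+k since k ≥ 1. So xy^2z ∉ L.
This is a contradiction; hence L is not regular.

0^{p+k} 1^p 0^p 1^p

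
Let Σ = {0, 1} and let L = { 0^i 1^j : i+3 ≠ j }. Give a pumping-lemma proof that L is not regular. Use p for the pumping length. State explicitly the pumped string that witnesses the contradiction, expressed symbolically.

Assume L is regular; let p be its pumping constant.
Choose w = 0^p 1^{p+p!+3}. Since p ≠ (p+p!+3)-3 = p+p!, w ∈ L; and |w| ≥ p.
By the pumping lemma, w = xyz with |xy| ≤ p and |y| > 0.
Since the first p symbols of w are all 0's and |xy| ≤ p, y lies entirely in the leading 0-block: y = 0^k for some k with 1 ≤ k ≤ p.
Since 1 ≤ k ≤ p, k divides p!; set t = 1 + p!/k. Then xy^t z has p + (p!/k)·k = p + p! copies of 0. Now the 0-count is p+p! and (1-count)-3 = (p+p!+3)-3 = p+p!, so i+3 ≠ j fails. So xy^t z = 0^{p+p!} 1^{p+p!+3} ∉ L.
Contradiction. Therefore L is not regular.

0^{p+p!} 1^{p+p!+3}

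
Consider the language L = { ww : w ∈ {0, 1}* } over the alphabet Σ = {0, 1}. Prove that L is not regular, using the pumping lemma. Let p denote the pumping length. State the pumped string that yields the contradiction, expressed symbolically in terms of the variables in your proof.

0^{p+k} 1^p 0^p 1^p

Toward a contradiction, assume L is regular with pumping length p.
Take w = 0^p 1^p 0^p 1^p = uu where u = 0^p1^p; then w ∈ L and |w| = 4p ≥ p.
By the pumping lemma, w = xyz with |xy| ≤ p and y is nonempty.
Since the first p symbols of w are all 0's and |xy| ≤ p, y lies entirely in the leading 0-block: y = 0^k for some k with 1 ≤ k ≤ p.
Pump with i = 2: xy^2z = 0^{p+k} 1^p 0^p 1^p, of length 4p+k. Suppose this equals vv. The string starts with 0 and ends with 1, so v does too; thus the boundary between the two copies of v is a 1→0 transition. There is exactly one such transition, at position 2p+k, so |v| = 2p+k and |vv| = 4p+2k ≠ 4p+k since k ≥ 1. So xy^2z ∉ L.
This contradicts the pumping lemma, so L is not regular.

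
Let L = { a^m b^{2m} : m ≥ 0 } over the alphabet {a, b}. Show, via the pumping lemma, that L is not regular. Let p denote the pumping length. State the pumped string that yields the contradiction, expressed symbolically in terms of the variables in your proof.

Assume L is regular; let p be its pumping constant.
Choose w = a^p b^{2p}, which is in L with |w| = 3p ≥ p.
By the pumping lemma, w = xyz with |xy| ≤ p and y is nonempty.
Because |xy| ≤ p and w begins with p copies of a, we have y = a^k with 1 ≤ k ≤ p.
Pump with i = 2: xy^2z = a^{p+k} b^{2p}. For this to lie in L we would need 2p = 2(p+k), which forces k = 0. But k ≥ 1, so xy^2z ∉ L.
Contradiction. Therefore L is not regular.

a^{p+k} b^{2p}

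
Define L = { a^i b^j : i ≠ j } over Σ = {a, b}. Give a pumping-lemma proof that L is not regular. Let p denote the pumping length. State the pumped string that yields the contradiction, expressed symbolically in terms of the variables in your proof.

a^{p+p!} b^{p+p!}

Assume L is regular. Let p be the pumping length given by the pumping lemma.
Choose w = a^p b^{p+p!}. Since p ≠ p+p!, w ∈ L; and |w| ≥ p.
Write w = xyz as guaranteed by the lemma, with |xy| ≤ p and y is nonempty.
Since the first p symbols of w are all a's and |xy| ≤ p, y lies entirely in the leading a-block: y = a^k for some k with 1 ≤ k ≤ p.
Since 1 ≤ k ≤ p, k divides p!; set t = 1 + p!/k. Then xy^t z has p + (p!/k)·k = p + p! copies of a. Now the a-count equals the b-count, so i ≠ j fails. So xy^t z = a^{p+p!} b^{p+p!} ∉ L.
Contradiction. Therefore L is not regular.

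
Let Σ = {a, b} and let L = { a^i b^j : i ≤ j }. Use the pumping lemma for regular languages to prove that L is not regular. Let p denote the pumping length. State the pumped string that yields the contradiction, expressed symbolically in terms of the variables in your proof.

Toward a contradiction, assume L is regular with pumping length p.
Choose w = a^p b^p ∈ L, with |w| = 2p ≥ p.
The pumping lemma gives a decomposition w = xyz where |xy| ≤ p and y is nonempty.
Because |xy| ≤ p and w begins with p copies of a, we have y = a^k with 1 ≤ k ≤ p.
Consider xy^2z = a^{p+k} b^p. Since k ≥ 1, the a-count p+k exceeds the b-count p, so i ≤ j fails; thus xy^2z ∉ L.
This is a contradiction; hence L is not regular.

a^{p+k} b^p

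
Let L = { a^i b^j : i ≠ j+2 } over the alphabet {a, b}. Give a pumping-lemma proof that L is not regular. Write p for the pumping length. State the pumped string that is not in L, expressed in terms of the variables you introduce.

a^{p+p!} b^{p+p!-2}

Assume L is regular. Let p be the pumping length given by the pumping lemma.
Choose w = a^p b^{p+p!-2}. Since p ≠ (p+p!-2)+2 = p+p!, w ∈ L; and |w| ≥ p.
By the pumping lemma, w = xyz with |xy| ≤ p and y is nonempty.
Because |xy| ≤ p and w begins with p copies of a, we have y = a^k with 1 ≤ k ≤ p.
Since 1 ≤ k ≤ p, k divides p!; set t = 1 + p!/k. Then xy^t z has p + (p!/k)·k = p + p! copies of a. Now the a-count is p+p! and (b-count)+2 = (p+p!-2)+2 = p+p!, so i ≠ j+2 fails. So xy^t z = a^{p+p!} b^{p+p!-2} ∉ L.
Contradiction. Therefore L is not regular.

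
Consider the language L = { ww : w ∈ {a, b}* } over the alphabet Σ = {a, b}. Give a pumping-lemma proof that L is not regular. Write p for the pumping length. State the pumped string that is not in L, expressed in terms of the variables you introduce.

a^{p+k} b^p a^p b^p

Toward a contradiction, assume L is regular with pumping length p.
Take w = a^p b^p a^p b^p = uu where u = a^pb^p; then w ∈ L and |w| = 4p ≥ p.
By the pumping lemma, w = xyz with |xy| ≤ p and |y| > 0.
The first p characters of w are a's, so xy (and hence y) consists only of a's. Write y = a^k, 1 ≤ k ≤ p.
Pump with i = 2: xy^2z = a^{p+k} b^p a^p b^p, of length 4p+k. Suppose this equals vv. The string starts with a and ends with b, so v does too; thus the boundary between the two copies of v is a b→a transition. There is exactly one such transition, at position 2p+k, so |v| = 2p+k and |vv| = 4p+2k ≠ 4p+k since k ≥ 1. So xy^2z ∉ L.
Contradiction. Therefore L is not regular.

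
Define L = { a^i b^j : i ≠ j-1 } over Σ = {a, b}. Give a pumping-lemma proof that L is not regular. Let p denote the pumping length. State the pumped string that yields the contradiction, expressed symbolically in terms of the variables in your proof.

a^{p+p!} b^{p+p!+1}

Assume L is regular; let p be its pumping constant.
Choose w = a^p b^{p+p!+1}. Since p ≠ (p+p!+1)-1 = p+p!, w ∈ L; and |w| ≥ p.
By the pumping lemma, w = xyz with |xy| ≤ p and |y| ≥ 1.
Since the first p symbols of w are all a's and |xy| ≤ p, y lies entirely in the leading a-block: y = a^k for some k with 1 ≤ k ≤ p.
Since 1 ≤ k ≤ p, k divides p!; set t = 1 + p!/k. Then xy^t z has p + (p!/k)·k = p + p! copies of a. Now the a-count is p+p! and (b-count)-1 = (p+p!+1)-1 = p+p!, so i ≠ j-1 fails. So xy^t z = a^{p+p!} b^{p+p!+1} ∉ L.
This contradicts the pumping lemma, so L is not regular.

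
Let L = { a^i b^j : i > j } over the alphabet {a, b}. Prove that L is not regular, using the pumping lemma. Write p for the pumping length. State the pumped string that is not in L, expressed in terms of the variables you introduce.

a^{p+1-k} b^p

Toward a contradiction, assume L is regular with pumping length p.
Choose w = a^{p+1} b^p ∈ L, with |w| = 2p+1 ≥ p.
The pumping lemma gives a decomposition w = xyz where |xy| ≤ p and |y| > 0.
Since the first p symbols of w are all a's and |xy| ≤ p, y lies entirely in the leading a-block: y = a^k for some k with 1 ≤ k ≤ p.
Consider xy^0z = xz = a^{p+1-k} b^p. Since k ≥ 1, the a-count p+1-k is at most p, so i > j fails; thus xz ∉ L.
This contradicts the pumping lemma, so L is not regular.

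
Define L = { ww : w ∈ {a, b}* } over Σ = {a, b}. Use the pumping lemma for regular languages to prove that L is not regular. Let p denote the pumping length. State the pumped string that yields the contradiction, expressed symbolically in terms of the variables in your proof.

a^{p+k} b^p a^p b^p

Suppose for contradiction that L is regular, and let p be the pumping length.
Take w = a^p b^p a^p b^p = uu where u = a^pb^p; then w ∈ L and |w| = 4p ≥ p.
Write w = xyz as guaranteed by the lemma, with |xy| ≤ p and |y| ≥ 1.
Since the first p symbols of w are all a's and |xy| ≤ p, y lies entirely in the leading a-block: y = a^k for some k with 1 ≤ k ≤ p.
Pump with i = 2: xy^2z = a^{p+k} b^p a^p b^p, of length 4p+k. Suppose this equals vv. The string starts with a and ends with b, so v does too; thus the boundary between the two copies of v is a b→a transition. There is exactly one such transition, at position 2p+k, so |v| = 2p+k and |vv| = 4p+2k ≠ 4p+k since k ≥ 1. So xy^2z ∉ L.
Contradiction. Therefore L is not regular.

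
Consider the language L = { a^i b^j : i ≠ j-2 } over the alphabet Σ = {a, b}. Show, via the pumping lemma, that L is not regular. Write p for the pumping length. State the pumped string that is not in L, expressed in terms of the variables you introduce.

a^{p+p!} b^{p+p!+2}

Suppose for contradiction that L is regular, and let p be the pumping length.
Choose w = a^p b^{p+p!+2}. Since p ≠ (p+p!+2)-2 = p+p!, w ∈ L; and |w| ≥ p.
Write w = xyz as guaranteed by the lemma, with |xy| ≤ p and y is nonempty.
Since the first p symbols of w are all a's and |xy| ≤ p, y lies entirely in the leading a-block: y = a^k for some k with 1 ≤ k ≤ p.
Since 1 ≤ k ≤ p, k divides p!; set t = 1 + p!/k. Then xy^t z has p + (p!/k)·k = p + p! copies of a. Now the a-count is p+p! and (b-count)-2 = (p+p!+2)-2 = p+p!, so i ≠ j-2 fails. So xy^t z = a^{p+p!} b^{p+p!+2} ∉ L.
Contradiction. Therefore L is not regular.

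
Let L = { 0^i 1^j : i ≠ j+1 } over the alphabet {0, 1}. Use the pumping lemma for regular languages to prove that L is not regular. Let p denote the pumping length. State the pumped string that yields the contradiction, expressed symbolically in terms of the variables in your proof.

Assume L is regular. Let p be the pumping length given by the pumping lemma.
Choose w = 0^p 1^{p+p!-1}. Since p ≠ (p+p!-1)+1 = p+p!, w ∈ L; and |w| ≥ p.
The pumping lemma gives a decomposition w = xyz where |xy| ≤ p and |y| ≥ 1.
The first p characters of w are 0's, so xy (and hence y) consists only of 0's. Write y = 0^k, 1 ≤ k ≤ p.
Since 1 ≤ k ≤ p, k divides p!; set t = 1 + p!/k. Then xy^t z has p + (p!/k)·k = p + p! copies of 0. Now the 0-count is p+p! and (1-count)+1 = (p+p!-1)+1 = p+p!, so i ≠ j+1 fails. So xy^t z = 0^{p+p!} 1^{p+p!-1} ∉ L.
Contradiction. Therefore L is not regular.

0^{p+p!} 1^{p+p!-1}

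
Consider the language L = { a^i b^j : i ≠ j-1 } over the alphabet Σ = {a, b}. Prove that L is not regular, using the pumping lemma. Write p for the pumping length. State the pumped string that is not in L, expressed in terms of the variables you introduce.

a^{p+p!} b^{p+p!+1}

Assume L is regular. Let p be the pumping length given by the pumping lemma.
Choose w = a^p b^{p+p!+1}. Since p ≠ (p+p!+1)-1 = p+p!, w ∈ L; and |w| ≥ p.
The pumping lemma gives a decomposition w = xyz where |xy| ≤ p and |y| ≥ 1.
The first p characters of w are a's, so xy (and hence y) consists only of a's. Write y = a^k, 1 ≤ k ≤ p.
Since 1 ≤ k ≤ p, k divides p!; set t = 1 + p!/k. Then xy^t z has p + (p!/k)·k = p + p! copies of a. Now the a-count is p+p! and (b-count)-1 = (p+p!+1)-1 = p+p!, so i ≠ j-1 fails. So xy^t z = a^{p+p!} b^{p+p!+1} ∉ L.
This contradicts the pumping lemma, so L is not regular.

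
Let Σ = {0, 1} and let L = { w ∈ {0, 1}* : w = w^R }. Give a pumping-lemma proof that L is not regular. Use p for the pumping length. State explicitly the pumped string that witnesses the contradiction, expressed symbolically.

0^{p+k} 1 0^p

Assume L is regular; let p be its pumping constant.
Take w = 0^p 1 0^p, a palindrome of length 2p+1 ≥ p.
The pumping lemma gives a decomposition w = xyz where |xy| ≤ p and y is nonempty.
Since the first p symbols of w are all 0's and |xy| ≤ p, y lies entirely in the leading 0-block: y = 0^k for some k with 1 ≤ k ≤ p.
Pump with i = 2: xy^2z = 0^{p+k} 1 0^p. Its reverse is 0^p 1 0^{p+k}, which differs from xy^2z since k ≥ 1. So xy^2z is not a palindrome and xy^2z ∉ L.
This is a contradiction; hence L is not regular.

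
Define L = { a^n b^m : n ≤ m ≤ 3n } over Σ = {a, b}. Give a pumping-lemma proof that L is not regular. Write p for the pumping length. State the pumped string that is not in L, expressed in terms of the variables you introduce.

a^{p+k} b^p

Assume L is regular. Let p be the pumping length given by the pumping lemma.
Take w = a^p b^p ∈ L (since p ≤ p ≤ 3p), with |w| = 2p ≥ p.
By the pumping lemma, w = xyz with |xy| ≤ p and |y| > 0.
The first p characters of w are a's, so xy (and hence y) consists only of a's. Write y = a^k, 1 ≤ k ≤ p.
Pump with i = 2: xy^2z = a^{p+k} b^p. Now n = p+k > p = m, so the condition n ≤ m fails. Thus xy^2z ∉ L.
This is a contradiction; hence L is not regular.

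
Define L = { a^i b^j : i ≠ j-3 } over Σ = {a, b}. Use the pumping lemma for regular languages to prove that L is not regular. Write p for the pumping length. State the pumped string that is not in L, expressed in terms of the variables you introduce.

a^{p+p!} b^{p+p!+3}

Suppose for contradiction that L is regular, and let p be the pumping length.
Choose w = a^p b^{p+p!+3}. Since p ≠ (p+p!+3)-3 = p+p!, w ∈ L; and |w| ≥ p.
By the pumping lemma, w = xyz with |xy| ≤ p and y is nonempty.
Since the first p symbols of w are all a's and |xy| ≤ p, y lies entirely in the leading a-block: y = a^k for some k with 1 ≤ k ≤ p.
Since 1 ≤ k ≤ p, k divides p!; set t = 1 + p!/k. Then xy^t z has p + (p!/k)·k = p + p! copies of a. Now the a-count is p+p! and (b-count)-3 = (p+p!+3)-3 = p+p!, so i ≠ j-3 fails. So xy^t z = a^{p+p!} b^{p+p!+3} ∉ L.
This is a contradiction; hence L is not regular.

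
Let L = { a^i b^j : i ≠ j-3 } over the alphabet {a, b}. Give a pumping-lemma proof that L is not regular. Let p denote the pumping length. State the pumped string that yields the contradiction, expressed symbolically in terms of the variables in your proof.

Assume L is regular. Let p be the pumping length given by the pumping lemma.
Choose w = a^p b^{p+p!+3}. Since p ≠ (p+p!+3)-3 = p+p!, w ∈ L; and |w| ≥ p.
By the pumping lemma, w = xyz with |xy| ≤ p and |y| > 0.
Since the first p symbols of w are all a's and |xy| ≤ p, y lies entirely in the leading a-block: y = a^k for some k with 1 ≤ k ≤ p.
Since 1 ≤ k ≤ p, k divides p!; set t = 1 + p!/k. Then xy^t z has p + (p!/k)·k = p + p! copies of a. Now the a-count is p+p! and (b-count)-3 = (p+p!+3)-3 = p+p!, so i ≠ j-3 fails. So xy^t z = a^{p+p!} b^{p+p!+3} ∉ L.
This contradicts the pumping lemma, so L is not regular.

a^{p+p!} b^{p+p!+3}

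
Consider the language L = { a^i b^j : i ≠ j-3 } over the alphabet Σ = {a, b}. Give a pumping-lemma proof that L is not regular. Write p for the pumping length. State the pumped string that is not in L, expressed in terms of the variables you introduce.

Assume L is regular; let p be its pumping constant.
Choose w = a^p b^{p+p!+3}. Since p ≠ (p+p!+3)-3 = p+p!, w ∈ L; and |w| ≥ p.
The pumping lemma gives a decomposition w = xyz where |xy| ≤ p and |y| > 0.
Because |xy| ≤ p and w begins with p copies of a, we have y = a^k with 1 ≤ k ≤ p.
Since 1 ≤ k ≤ p, k divides p!; set t = 1 + p!/k. Then xy^t z has p + (p!/k)·k = p + p! copies of a. Now the a-count is p+p! and (b-count)-3 = (p+p!+3)-3 = p+p!, so i ≠ j-3 fails. So xy^t z = a^{p+p!} b^{p+p!+3} ∉ L.
This contradicts the pumping lemma, so L is not regular.

a^{p+p!} b^{p+p!+3}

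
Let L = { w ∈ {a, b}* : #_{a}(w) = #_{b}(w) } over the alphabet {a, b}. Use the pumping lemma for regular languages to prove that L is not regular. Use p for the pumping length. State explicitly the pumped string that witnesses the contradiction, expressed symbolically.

a^{p+k} b^p

Toward a contradiction, assume L is regular with pumping length p.
Choose w = a^p b^p ∈ L with |w| = 2p ≥ p.
The pumping lemma gives a decomposition w = xyz where |xy| ≤ p and y is nonempty.
Since the first p symbols of w are all a's and |xy| ≤ p, y lies entirely in the leading a-block: y = a^k for some k with 1 ≤ k ≤ p.
Pump with i = 2: xy^2z = a^{p+k} b^p has p+k occurrences of a but only p of b. Since k ≥ 1 the counts differ, so xy^2z ∉ L.
This contradicts the pumping lemma, so L is not regular.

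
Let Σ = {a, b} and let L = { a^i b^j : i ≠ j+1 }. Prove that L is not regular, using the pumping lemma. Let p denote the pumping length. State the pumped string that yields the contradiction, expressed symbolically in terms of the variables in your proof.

a^{p+p!} b^{p+p!-1}

Toward a contradiction, assume L is regular with pumping length p.
Choose w = a^p b^{p+p!-1}. Since p ≠ (p+p!-1)+1 = p+p!, w ∈ L; and |w| ≥ p.
Write w = xyz as guaranteed by the lemma, with |xy| ≤ p and |y| > 0.
Since the first p symbols of w are all a's and |xy| ≤ p, y lies entirely in the leading a-block: y = a^k for some k with 1 ≤ k ≤ p.
Since 1 ≤ k ≤ p, k divides p!; set t = 1 + p!/k. Then xy^t z has p + (p!/k)·k = p + p! copies of a. Now the a-count is p+p! and (b-count)+1 = (p+p!-1)+1 = p+p!, so i ≠ j+1 fails. So xy^t z = a^{p+p!} b^{p+p!-1} ∉ L.
Contradiction. Therefore L is not regular.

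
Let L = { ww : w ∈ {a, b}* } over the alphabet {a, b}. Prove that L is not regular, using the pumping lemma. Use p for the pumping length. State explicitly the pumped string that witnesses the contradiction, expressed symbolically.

a^{p+k} b^p a^p b^p

Toward a contradiction, assume L is regular with pumping length p.
Take w = a^p b^p a^p b^p = uu where u = a^pb^p; then w ∈ L and |w| = 4p ≥ p.
The pumping lemma gives a decomposition w = xyz where |xy| ≤ p and |y| ≥ 1.
Since the first p symbols of w are all a's and |xy| ≤ p, y lies entirely in the leading a-block: y = a^k for some k with 1 ≤ k ≤ p.
Pump with i = 2: xy^2z = a^{p+k} b^p a^p b^p, of length 4p+k. Suppose this equals vv. The string starts with a and ends with b, so v does too; thus the boundary between the two copies of v is a b→a transition. There is exactly one such transition, at position 2p+k, so |v| = 2p+k and |vv| = 4p+2k ≠ 4p+k since k ≥ 1. So xy^2z ∉ L.
This contradicts the pumping lemma, so L is not regular.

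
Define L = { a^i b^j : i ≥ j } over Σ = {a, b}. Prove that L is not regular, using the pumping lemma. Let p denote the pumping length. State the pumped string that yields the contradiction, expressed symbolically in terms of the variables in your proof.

a^{p-k} b^p

Suppose for contradiction that L is regular, and let p be the pumping length.
Choose w = a^p b^p ∈ L, with |w| = 2p ≥ p.
By the pumping lemma, w = xyz with |xy| ≤ p and |y| > 0.
Because |xy| ≤ p and w begins with p copies of a, we have y = a^k with 1 ≤ k ≤ p.
Consider xy^0z = xz = a^{p-k} b^p. Since k ≥ 1, the a-count p-k is less than p, so i ≥ j fails; thus xz ∉ L.
This is a contradiction; hence L is not regular.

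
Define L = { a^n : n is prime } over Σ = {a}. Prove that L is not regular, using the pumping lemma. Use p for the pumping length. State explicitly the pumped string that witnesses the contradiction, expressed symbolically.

a^{q(1+k)}

Assume L is regular; let p be its pumping constant.
Let q be a prime with q ≥ p+2 (infinitely many primes exist), and take w = a^q ∈ L with |w| = q ≥ p.
By the pumping lemma, w = xyz with |xy| ≤ p and |y| > 0.
Then y = a^k for some k with 1 ≤ k ≤ p.
Since 1 ≤ k ≤ p, |xz| = q-k. Pump with i = q+1: |xy^{q+1}z| = (q-k)+(q+1)k = q+qk = q(1+k), which is composite (both factors ≥ 2). So xy^{q+1}z = a^{q(1+k)} ∉ L.
This contradicts the pumping lemma, so L is not regular.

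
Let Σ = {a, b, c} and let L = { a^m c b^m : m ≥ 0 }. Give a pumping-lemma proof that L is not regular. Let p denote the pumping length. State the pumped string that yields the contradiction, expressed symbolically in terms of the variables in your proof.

a^{p+k} c b^p

Suppose for contradiction that L is regular, and let p be the pumping length.
Take w = a^p c b^p ∈ L with |w| = 2p+1 ≥ p.
Write w = xyz as guaranteed by the lemma, with |xy| ≤ p and |y| > 0.
Because |xy| ≤ p and w begins with p copies of a, we have y = a^k with 1 ≤ k ≤ p.
Pump with i = 2: xy^2z = a^{p+k} c b^p, which would require p+k = p. But k ≥ 1, so xy^2z ∉ L.
This contradicts the pumping lemma, so L is not regular.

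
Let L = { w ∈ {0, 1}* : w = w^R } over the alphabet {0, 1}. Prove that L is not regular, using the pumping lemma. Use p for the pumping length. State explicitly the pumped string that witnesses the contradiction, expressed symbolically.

0^{p+k} 1 0^p

Toward a contradiction, assume L is regular with pumping length p.
Take w = 0^p 1 0^p, a palindrome of length 2p+1 ≥ p.
The pumping lemma gives a decomposition w = xyz where |xy| ≤ p and |y| ≥ 1.
Since the first p symbols of w are all 0's and |xy| ≤ p, y lies entirely in the leading 0-block: y = 0^k for some k with 1 ≤ k ≤ p.
Pump with i = 2: xy^2z = 0^{p+k} 1 0^p. Its reverse is 0^p 1 0^{p+k}, which differs from xy^2z since k ≥ 1. So xy^2z is not a palindrome and xy^2z ∉ L.
This contradicts the pumping lemma, so L is not regular.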